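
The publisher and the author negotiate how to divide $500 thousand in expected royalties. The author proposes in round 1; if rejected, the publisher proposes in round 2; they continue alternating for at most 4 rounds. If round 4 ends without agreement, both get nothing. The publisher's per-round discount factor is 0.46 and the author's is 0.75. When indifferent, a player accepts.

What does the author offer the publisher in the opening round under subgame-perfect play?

136.85

Round 4 (the publisher proposes): the author will accept anything ≥ 0, so the publisher offers 0 and keeps 500.
Round 3 (the author proposes): the publisher can get 500 next round, worth 0.46 × 500 = 230 now, so the author offers 230, keeping 270.
Round 2 (the publisher proposes): the author can get 270 next round, worth 0.75 × 270 = 202.5 now; the publisher offers that and keeps 297.5.
Round 1 (the author proposes): the publisher can get 297.5 next round, worth 0.46 × 297.5 = 136.85 now; the author offers that and keeps 363.15.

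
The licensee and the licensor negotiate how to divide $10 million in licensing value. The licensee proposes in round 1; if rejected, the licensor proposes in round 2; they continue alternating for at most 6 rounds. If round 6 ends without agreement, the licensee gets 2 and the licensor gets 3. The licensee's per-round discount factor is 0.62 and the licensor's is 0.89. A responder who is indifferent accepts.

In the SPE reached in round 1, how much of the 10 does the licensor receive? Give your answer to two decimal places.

7.42

Round 6 (the licensor proposes): the licensee gets 2 if talks fail, so the licensor offers 2 and keeps 8.
Round 5 (the licensee proposes): the licensor can get 8 next round, worth 0.89 × 8 = 7.12 now. The licensee offers 7.12 and keeps 10 − 7.12 = 2.88.
Round 4 (the licensor proposes): the licensee can get 2.88 next round, worth 0.62 × 2.88 = 1.7856 now, so the licensor offers 1.7856, keeping 8.2144.
Round 3 (the licensee proposes): the licensor can get 8.2144 next round, worth 0.89 × 8.2144 = 7.310816 now; the licensee offers that and keeps 2.689184.
Round 2 (the licensor proposes): the licensee can get 2.689184 next round, worth 0.62 × 2.689184 = 1.66729408 now. The licensor offers 1.66729408 and keeps 10 − 1.66729408 = 8.33270592.
Round 1 (the licensee proposes): the licensor can get 8.33270592 next round, worth 0.89 × 8.33270592 = 7.4161082688 now, so the licensee offers 7.4161082688, keeping 2.5838917312.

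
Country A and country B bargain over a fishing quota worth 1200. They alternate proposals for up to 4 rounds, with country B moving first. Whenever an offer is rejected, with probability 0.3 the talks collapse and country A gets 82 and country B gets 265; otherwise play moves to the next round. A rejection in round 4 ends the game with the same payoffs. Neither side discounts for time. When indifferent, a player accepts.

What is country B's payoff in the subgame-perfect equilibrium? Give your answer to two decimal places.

646.29

By backward induction:
Round 4 (country A proposes): country B gets 265 if talks fail, so country A offers 265 and keeps 935.
Round 3 (country B proposes): rejecting gives country A an expected 0.7 × 935 + 0.3 × 82 = 679.1; country B offers that and keeps 520.9.
Round 2 (country A proposes): rejecting gives country B an expected 0.7 × 520.9 + 0.3 × 265 = 444.13. Country A offers 444.13 and keeps 1200 − 444.13 = 755.87.
Round 1 (country B proposes): rejecting gives country A an expected 0.7 × 755.87 + 0.3 × 82 = 553.709, so country B offers 553.709, keeping 646.291.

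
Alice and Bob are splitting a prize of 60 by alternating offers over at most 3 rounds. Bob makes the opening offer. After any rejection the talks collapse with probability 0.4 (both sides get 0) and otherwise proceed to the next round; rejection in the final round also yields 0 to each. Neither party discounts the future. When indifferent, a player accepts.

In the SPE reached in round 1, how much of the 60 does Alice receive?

Round 3 (Bob proposes): Alice will accept anything ≥ 0, so Bob offers 0 and keeps 60.
Round 2 (Alice proposes): rejecting gives Bob an expected 0.6 × 60 = 36, so Alice offers 36, keeping 24.
Round 1 (Bob proposes): rejecting gives Alice an expected 0.6 × 24 = 14.4. Bob offers 14.4 and keeps 60 − 14.4 = 45.6.

14.4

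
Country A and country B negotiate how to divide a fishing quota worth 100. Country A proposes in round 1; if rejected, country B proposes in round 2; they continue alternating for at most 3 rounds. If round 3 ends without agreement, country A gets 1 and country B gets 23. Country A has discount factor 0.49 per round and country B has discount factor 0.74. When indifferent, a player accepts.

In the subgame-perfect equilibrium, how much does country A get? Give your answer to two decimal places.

53.92

Solve by backward induction from round 3.
Round 3 (country A proposes): country B gets 23 if talks fail, so country A offers 23 and keeps 77.
Round 2 (country B proposes): country A can get 77 next round, worth 0.49 × 77 = 37.73 now, so country B offers 37.73, keeping 62.27.
Round 1 (country A proposes): country B can get 62.27 next round, worth 0.74 × 62.27 = 46.0798 now; country A offers that and keeps 53.9202.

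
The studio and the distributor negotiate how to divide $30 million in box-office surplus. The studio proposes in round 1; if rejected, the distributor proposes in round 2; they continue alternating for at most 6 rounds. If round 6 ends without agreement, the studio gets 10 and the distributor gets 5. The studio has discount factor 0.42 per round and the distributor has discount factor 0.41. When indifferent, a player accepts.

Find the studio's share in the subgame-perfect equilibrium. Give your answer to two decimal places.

21.39

Round 6 (the distributor proposes): the studio gets 10 if talks fail, so the distributor offers 10 and keeps 20.
Round 5 (the studio proposes): the distributor can get 20 next round, worth 0.41 × 20 = 8.2 now; the studio offers that and keeps 21.8.
Round 4 (the distributor proposes): the studio can get 21.8 next round, worth 0.42 × 21.8 = 9.156 now. The distributor offers 9.156 and keeps 30 − 9.156 = 20.844.
Round 3 (the studio proposes): the distributor can get 20.844 next round, worth 0.41 × 20.844 = 8.54604 now. The studio offers 8.54604 and keeps 30 − 8.54604 = 21.45396.
Round 2 (the distributor proposes): the studio can get 21.45396 next round, worth 0.42 × 21.45396 = 9.0106632 now; the distributor offers that and keeps 20.9893368.
Round 1 (the studio proposes): the distributor can get 20.9893368 next round, worth 0.41 × 20.9893368 = 8.605628088 now, so the studio offers 8.605628088, keeping 21.394371912.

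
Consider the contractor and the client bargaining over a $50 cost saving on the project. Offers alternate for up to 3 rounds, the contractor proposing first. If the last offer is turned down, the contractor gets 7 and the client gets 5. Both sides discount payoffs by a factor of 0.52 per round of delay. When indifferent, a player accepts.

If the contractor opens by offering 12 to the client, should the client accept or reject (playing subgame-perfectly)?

Work out the client's continuation value if the offer is rejected.
Round 3 (the contractor proposes): the client gets 5 if talks fail, so the contractor offers 5 and keeps 45.
Round 2 (the client proposes): the contractor can get 45 next round, worth 0.52 × 45 = 23.4 now, so the client offers 23.4, keeping 26.6.
So by rejecting in round 1, the client gets 26.6 next round, worth 0.52 × 26.6 = 13.832 now.
Offer 12 < 13.832, so the client rejects.

Reject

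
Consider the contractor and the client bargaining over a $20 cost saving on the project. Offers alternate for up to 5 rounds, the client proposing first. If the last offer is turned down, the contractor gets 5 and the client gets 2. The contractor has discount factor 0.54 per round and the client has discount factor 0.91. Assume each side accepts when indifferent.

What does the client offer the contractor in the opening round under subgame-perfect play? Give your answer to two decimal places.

Round 5 (the client proposes): the contractor gets 5 if talks fail, so the client offers 5 and keeps 15.
Round 4 (the contractor proposes): the client can get 15 next round, worth 0.91 × 15 = 13.65 now, so the contractor offers 13.65, keeping 6.35.
Round 3 (the client proposes): the contractor can get 6.35 next round, worth 0.54 × 6.35 = 3.429 now. The client offers 3.429 and keeps 20 − 3.429 = 16.571.
Round 2 (the contractor proposes): the client can get 16.571 next round, worth 0.91 × 16.571 = 15.07961 now. The contractor offers 15.07961 and keeps 20 − 15.07961 = 4.92039.
Round 1 (the client proposes): the contractor can get 4.92039 next round, worth 0.54 × 4.92039 = 2.6570106 now, so the client offers 2.6570106, keeping 17.3429894.

2.66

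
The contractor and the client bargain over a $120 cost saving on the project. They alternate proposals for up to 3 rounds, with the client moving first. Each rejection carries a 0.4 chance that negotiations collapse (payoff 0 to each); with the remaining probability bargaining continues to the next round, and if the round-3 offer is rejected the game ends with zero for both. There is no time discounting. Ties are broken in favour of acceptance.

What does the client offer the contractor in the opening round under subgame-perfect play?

28.8

Round 3 (the client proposes): rejection yields 0 for the contractor; the client offers 0 and keeps 120.
Round 2 (the contractor proposes): rejecting gives the client an expected 0.6 × 120 = 72, so the contractor offers 72, keeping 48.
Round 1 (the client proposes): rejecting gives the contractor an expected 0.6 × 48 = 28.8. The client offers 28.8 and keeps 120 − 28.8 = 91.2.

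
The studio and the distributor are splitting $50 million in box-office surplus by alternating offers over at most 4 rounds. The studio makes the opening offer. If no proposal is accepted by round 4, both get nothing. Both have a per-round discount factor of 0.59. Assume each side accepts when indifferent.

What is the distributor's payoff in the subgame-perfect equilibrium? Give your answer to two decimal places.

22.36

Round 4 (the distributor proposes): rejection yields 0 for the studio; the distributor offers 0 and keeps 50.
Round 3 (the studio proposes): the distributor can get 50 next round, worth 0.59 × 50 = 29.5 now, so the studio offers 29.5, keeping 20.5.
Round 2 (the distributor proposes): the studio can get 20.5 next round, worth 0.59 × 20.5 = 12.095 now, so the distributor offers 12.095, keeping 37.905.
Round 1 (the studio proposes): the distributor can get 37.905 next round, worth 0.59 × 37.905 = 22.36395 now, so the studio offers 22.36395, keeping 27.63605.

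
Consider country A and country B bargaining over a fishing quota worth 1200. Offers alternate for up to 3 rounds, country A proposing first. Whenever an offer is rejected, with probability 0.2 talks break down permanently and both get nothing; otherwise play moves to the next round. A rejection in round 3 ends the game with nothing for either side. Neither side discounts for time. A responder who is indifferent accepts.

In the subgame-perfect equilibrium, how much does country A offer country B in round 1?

192

Round 3 (country A proposes): country B will accept anything ≥ 0, so country A offers 0 and keeps 1200.
Round 2 (country B proposes): rejecting gives country A an expected 0.8 × 1200 = 960, so country B offers 960, keeping 240.
Round 1 (country A proposes): rejecting gives country B an expected 0.8 × 240 = 192, so country A offers 192, keeping 1008.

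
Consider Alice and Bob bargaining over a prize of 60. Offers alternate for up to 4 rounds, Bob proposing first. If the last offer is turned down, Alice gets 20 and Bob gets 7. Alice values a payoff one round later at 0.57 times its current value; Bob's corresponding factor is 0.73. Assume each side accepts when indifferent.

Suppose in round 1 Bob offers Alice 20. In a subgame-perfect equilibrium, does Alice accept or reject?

Work out Alice's continuation value if the offer is rejected.
Round 4 (Alice proposes): Bob gets 7 if talks fail, so Alice offers 7 and keeps 53.
Round 3 (Bob proposes): Alice can get 53 next round, worth 0.57 × 53 = 30.21 now. Bob offers 30.21 and keeps 60 − 30.21 = 29.79.
Round 2 (Alice proposes): Bob can get 29.79 next round, worth 0.73 × 29.79 = 21.7467 now, so Alice offers 21.7467, keeping 38.2533.
So by rejecting in round 1, Alice gets 38.2533 next round, worth 0.57 × 38.2533 = 21.804381 now.
Offer 20 < 21.804381, so Alice rejects.

Reject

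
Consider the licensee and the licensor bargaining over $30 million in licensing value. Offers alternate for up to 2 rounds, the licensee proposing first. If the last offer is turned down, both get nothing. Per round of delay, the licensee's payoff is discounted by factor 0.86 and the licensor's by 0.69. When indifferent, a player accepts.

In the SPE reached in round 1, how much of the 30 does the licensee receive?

9.3

Round 2 (the licensor proposes): rejection yields 0 for the licensee; the licensor offers 0 and keeps 30.
Round 1 (the licensee proposes): the licensor can get 30 next round, worth 0.69 × 30 = 20.7 now; the licensee offers that and keeps 9.3.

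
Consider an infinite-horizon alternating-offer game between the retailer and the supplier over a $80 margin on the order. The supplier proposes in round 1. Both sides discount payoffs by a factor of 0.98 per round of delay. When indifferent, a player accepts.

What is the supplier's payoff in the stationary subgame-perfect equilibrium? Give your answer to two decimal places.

40.40

In a stationary SPE each proposer offers the other exactly their discounted continuation value.
If the supplier keeps x when proposing and the retailer keeps y when proposing, then x = 80 − 0.98y and y = 80 − 0.98x.
Solving: x = 80(1 − 0.98) / (1 − 0.98·0.98) = 1.6 / 0.0396 ≈ 40.4040.
The retailer gets 80 − 40.4040 ≈ 39.5960.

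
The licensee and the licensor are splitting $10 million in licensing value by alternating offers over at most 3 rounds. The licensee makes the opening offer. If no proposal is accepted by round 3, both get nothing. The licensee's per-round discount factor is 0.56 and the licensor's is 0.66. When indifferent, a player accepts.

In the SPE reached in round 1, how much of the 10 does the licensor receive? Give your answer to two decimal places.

Round 3 (the licensee proposes): rejection yields 0 for the licensor; the licensee offers 0 and keeps 10.
Round 2 (the licensor proposes): the licensee can get 10 next round, worth 0.56 × 10 = 5.6 now; the licensor offers that and keeps 4.4.
Round 1 (the licensee proposes): the licensor can get 4.4 next round, worth 0.66 × 4.4 = 2.904 now; the licensee offers that and keeps 7.096.

2.90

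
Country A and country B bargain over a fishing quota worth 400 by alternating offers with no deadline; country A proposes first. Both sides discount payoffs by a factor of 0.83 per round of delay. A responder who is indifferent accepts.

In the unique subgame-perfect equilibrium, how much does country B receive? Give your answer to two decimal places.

Let x be country A's share when country A proposes and y be country B's share when country B proposes.
Country B accepts iff offered ≥ 0.83·y, so x = 400 − 0.83y. Symmetrically y = 400 − 0.83x.
Substituting: x = 400 − 0.83(400 − 0.83x), giving x(1 − 0.83·0.83) = 400(1 − 0.83).
So x = 400 × 0.17 / 0.3111 ≈ 218.5792, and country B receives 400 − x ≈ 181.4208.

181.42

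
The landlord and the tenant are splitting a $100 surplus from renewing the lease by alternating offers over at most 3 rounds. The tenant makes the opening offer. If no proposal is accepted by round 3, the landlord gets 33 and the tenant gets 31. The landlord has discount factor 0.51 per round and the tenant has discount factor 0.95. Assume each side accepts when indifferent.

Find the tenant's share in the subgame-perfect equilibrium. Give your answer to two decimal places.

Solve by backward induction from round 3.
Round 3 (the tenant proposes): the landlord gets 33 if talks fail, so the tenant offers 33 and keeps 67.
Round 2 (the landlord proposes): the tenant can get 67 next round, worth 0.95 × 67 = 63.65 now; the landlord offers that and keeps 36.35.
Round 1 (the tenant proposes): the landlord can get 36.35 next round, worth 0.51 × 36.35 = 18.5385 now. The tenant offers 18.5385 and keeps 100 − 18.5385 = 81.4615.

81.46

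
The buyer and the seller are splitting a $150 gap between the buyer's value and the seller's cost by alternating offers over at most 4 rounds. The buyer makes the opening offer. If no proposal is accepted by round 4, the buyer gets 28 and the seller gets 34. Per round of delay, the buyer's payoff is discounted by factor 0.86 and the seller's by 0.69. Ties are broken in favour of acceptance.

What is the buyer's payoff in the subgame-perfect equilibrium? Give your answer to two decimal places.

By backward induction:
Round 4 (the seller proposes): the buyer gets 28 if talks fail, so the seller offers 28 and keeps 122.
Round 3 (the buyer proposes): the seller can get 122 next round, worth 0.69 × 122 = 84.18 now, so the buyer offers 84.18, keeping 65.82.
Round 2 (the seller proposes): the buyer can get 65.82 next round, worth 0.86 × 65.82 = 56.6052 now. The seller offers 56.6052 and keeps 150 − 56.6052 = 93.3948.
Round 1 (the buyer proposes): the seller can get 93.3948 next round, worth 0.69 × 93.3948 = 64.442412 now. The buyer offers 64.442412 and keeps 150 − 64.442412 = 85.557588.

85.56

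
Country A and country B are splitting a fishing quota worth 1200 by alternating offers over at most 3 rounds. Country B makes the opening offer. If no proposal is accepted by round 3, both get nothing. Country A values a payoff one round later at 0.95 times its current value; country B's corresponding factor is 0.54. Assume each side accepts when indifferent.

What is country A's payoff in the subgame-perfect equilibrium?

524.4

Round 3 (country B proposes): country A will accept anything ≥ 0, so country B offers 0 and keeps 1200.
Round 2 (country A proposes): country B can get 1200 next round, worth 0.54 × 1200 = 648 now; country A offers that and keeps 552.
Round 1 (country B proposes): country A can get 552 next round, worth 0.95 × 552 = 524.4 now; country B offers that and keeps 675.6.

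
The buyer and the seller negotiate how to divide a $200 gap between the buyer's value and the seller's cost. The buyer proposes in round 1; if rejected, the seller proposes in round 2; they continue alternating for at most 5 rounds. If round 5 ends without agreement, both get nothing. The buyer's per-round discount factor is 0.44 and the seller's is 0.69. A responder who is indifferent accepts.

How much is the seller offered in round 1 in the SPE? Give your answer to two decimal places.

Round 5 (the buyer proposes): the seller will accept anything ≥ 0, so the buyer offers 0 and keeps 200.
Round 4 (the seller proposes): the buyer can get 200 next round, worth 0.44 × 200 = 88 now. The seller offers 88 and keeps 200 − 88 = 112.
Round 3 (the buyer proposes): the seller can get 112 next round, worth 0.69 × 112 = 77.28 now. The buyer offers 77.28 and keeps 200 − 77.28 = 122.72.
Round 2 (the seller proposes): the buyer can get 122.72 next round, worth 0.44 × 122.72 = 53.9968 now. The seller offers 53.9968 and keeps 200 − 53.9968 = 146.0032.
Round 1 (the buyer proposes): the seller can get 146.0032 next round, worth 0.69 × 146.0032 = 100.742208 now, so the buyer offers 100.742208, keeping 99.257792.

100.74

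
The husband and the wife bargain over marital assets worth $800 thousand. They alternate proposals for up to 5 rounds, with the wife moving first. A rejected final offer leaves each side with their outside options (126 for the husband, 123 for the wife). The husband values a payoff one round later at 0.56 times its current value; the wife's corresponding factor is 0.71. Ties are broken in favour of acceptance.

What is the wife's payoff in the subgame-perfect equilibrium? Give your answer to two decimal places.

598.51

Round 5 (the wife proposes): the husband gets 126 if talks fail, so the wife offers 126 and keeps 674.
Round 4 (the husband proposes): the wife can get 674 next round, worth 0.71 × 674 = 478.54 now, so the husband offers 478.54, keeping 321.46.
Round 3 (the wife proposes): the husband can get 321.46 next round, worth 0.56 × 321.46 = 180.0176 now, so the wife offers 180.0176, keeping 619.9824.
Round 2 (the husband proposes): the wife can get 619.9824 next round, worth 0.71 × 619.9824 = 440.187504 now; the husband offers that and keeps 359.812496.
Round 1 (the wife proposes): the husband can get 359.812496 next round, worth 0.56 × 359.812496 = 201.49499776 now, so the wife offers 201.49499776, keeping 598.50500224.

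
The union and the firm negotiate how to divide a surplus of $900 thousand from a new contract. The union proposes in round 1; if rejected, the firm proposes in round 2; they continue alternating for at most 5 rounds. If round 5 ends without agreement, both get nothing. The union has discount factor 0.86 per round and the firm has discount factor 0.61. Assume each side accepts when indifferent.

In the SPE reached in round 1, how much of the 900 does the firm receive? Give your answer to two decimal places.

117.18

Round 5 (the union proposes): rejection yields 0 for the firm; the union offers 0 and keeps 900.
Round 4 (the firm proposes): the union can get 900 next round, worth 0.86 × 900 = 774 now. The firm offers 774 and keeps 900 − 774 = 126.
Round 3 (the union proposes): the firm can get 126 next round, worth 0.61 × 126 = 76.86 now; the union offers that and keeps 823.14.
Round 2 (the firm proposes): the union can get 823.14 next round, worth 0.86 × 823.14 = 707.9004 now, so the firm offers 707.9004, keeping 192.0996.
Round 1 (the union proposes): the firm can get 192.0996 next round, worth 0.61 × 192.0996 = 117.180756 now. The union offers 117.180756 and keeps 900 − 117.180756 = 782.819244.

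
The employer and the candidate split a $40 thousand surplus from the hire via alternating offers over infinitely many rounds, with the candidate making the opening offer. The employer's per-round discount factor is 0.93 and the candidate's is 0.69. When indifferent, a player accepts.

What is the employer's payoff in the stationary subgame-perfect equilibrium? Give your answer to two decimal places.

In a stationary SPE each proposer offers the other exactly their discounted continuation value.
If the candidate keeps x when proposing and the employer keeps y when proposing, then x = 40 − 0.93y and y = 40 − 0.69x.
Solving: x = 40(1 − 0.93) / (1 − 0.69·0.93) = 2.8 / 0.3583 ≈ 7.8147.
The employer gets 40 − 7.8147 ≈ 32.1853.

32.19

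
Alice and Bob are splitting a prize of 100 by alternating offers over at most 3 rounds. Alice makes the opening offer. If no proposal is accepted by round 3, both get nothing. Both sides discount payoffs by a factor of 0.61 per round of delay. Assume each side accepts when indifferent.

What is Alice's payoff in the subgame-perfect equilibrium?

76.21

Work backward from the last round.
Round 3 (Alice proposes): Bob will accept anything ≥ 0, so Alice offers 0 and keeps 100.
Round 2 (Bob proposes): Alice can get 100 next round, worth 0.61 × 100 = 61 now; Bob offers that and keeps 39.
Round 1 (Alice proposes): Bob can get 39 next round, worth 0.61 × 39 = 23.79 now; Alice offers that and keeps 76.21.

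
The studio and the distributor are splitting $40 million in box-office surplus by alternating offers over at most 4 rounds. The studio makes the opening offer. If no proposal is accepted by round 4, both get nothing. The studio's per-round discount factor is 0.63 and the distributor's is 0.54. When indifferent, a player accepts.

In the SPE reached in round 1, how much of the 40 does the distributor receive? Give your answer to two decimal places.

Round 4 (the distributor proposes): rejection yields 0 for the studio; the distributor offers 0 and keeps 40.
Round 3 (the studio proposes): the distributor can get 40 next round, worth 0.54 × 40 = 21.6 now; the studio offers that and keeps 18.4.
Round 2 (the distributor proposes): the studio can get 18.4 next round, worth 0.63 × 18.4 = 11.592 now; the distributor offers that and keeps 28.408.
Round 1 (the studio proposes): the distributor can get 28.408 next round, worth 0.54 × 28.408 = 15.34032 now, so the studio offers 15.34032, keeping 24.65968.

15.34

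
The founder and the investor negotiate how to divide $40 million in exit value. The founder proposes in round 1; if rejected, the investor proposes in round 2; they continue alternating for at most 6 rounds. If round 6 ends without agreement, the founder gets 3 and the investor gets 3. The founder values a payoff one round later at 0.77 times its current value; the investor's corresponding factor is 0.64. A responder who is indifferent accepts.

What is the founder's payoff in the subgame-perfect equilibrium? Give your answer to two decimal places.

25.46

Round 6 (the investor proposes): the founder gets 3 if talks fail, so the investor offers 3 and keeps 37.
Round 5 (the founder proposes): the investor can get 37 next round, worth 0.64 × 37 = 23.68 now. The founder offers 23.68 and keeps 40 − 23.68 = 16.32.
Round 4 (the investor proposes): the founder can get 16.32 next round, worth 0.77 × 16.32 = 12.5664 now, so the investor offers 12.5664, keeping 27.4336.
Round 3 (the founder proposes): the investor can get 27.4336 next round, worth 0.64 × 27.4336 = 17.557504 now. The founder offers 17.557504 and keeps 40 − 17.557504 = 22.442496.
Round 2 (the investor proposes): the founder can get 22.442496 next round, worth 0.77 × 22.442496 = 17.28072192 now. The investor offers 17.28072192 and keeps 40 − 17.28072192 = 22.71927808.
Round 1 (the founder proposes): the investor can get 22.71927808 next round, worth 0.64 × 22.71927808 = 14.5403379712 now; the founder offers that and keeps 25.4596620288.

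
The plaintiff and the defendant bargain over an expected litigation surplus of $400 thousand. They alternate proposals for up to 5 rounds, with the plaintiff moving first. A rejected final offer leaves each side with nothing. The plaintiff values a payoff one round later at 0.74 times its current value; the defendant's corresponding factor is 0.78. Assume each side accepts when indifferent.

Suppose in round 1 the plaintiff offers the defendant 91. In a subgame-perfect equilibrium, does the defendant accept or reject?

Reject

Round 5 (the plaintiff proposes): the defendant will accept anything ≥ 0, so the plaintiff offers 0 and keeps 400.
Round 4 (the defendant proposes): the plaintiff can get 400 next round, worth 0.74 × 400 = 296 now; the defendant offers that and keeps 104.
Round 3 (the plaintiff proposes): the defendant can get 104 next round, worth 0.78 × 104 = 81.12 now, so the plaintiff offers 81.12, keeping 318.88.
Round 2 (the defendant proposes): the plaintiff can get 318.88 next round, worth 0.74 × 318.88 = 235.9712 now. The defendant offers 235.9712 and keeps 400 − 235.9712 = 164.0288.
So by rejecting in round 1, the defendant gets 164.0288 next round, worth 0.78 × 164.0288 = 127.942464 now.
Offer 91 < 127.942464, so the defendant rejects.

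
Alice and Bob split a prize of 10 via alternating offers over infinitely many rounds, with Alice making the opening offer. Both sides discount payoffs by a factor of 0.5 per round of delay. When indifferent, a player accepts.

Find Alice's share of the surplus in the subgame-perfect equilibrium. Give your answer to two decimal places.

In a stationary SPE each proposer offers the other exactly their discounted continuation value.
If Alice keeps x when proposing and Bob keeps y when proposing, then x = 10 − 0.5y and y = 10 − 0.5x.
Solving: x = 10(1 − 0.5) / (1 − 0.5·0.5) = 5 / 0.75 ≈ 6.6667.
Bob gets 10 − 6.6667 ≈ 3.3333.

6.67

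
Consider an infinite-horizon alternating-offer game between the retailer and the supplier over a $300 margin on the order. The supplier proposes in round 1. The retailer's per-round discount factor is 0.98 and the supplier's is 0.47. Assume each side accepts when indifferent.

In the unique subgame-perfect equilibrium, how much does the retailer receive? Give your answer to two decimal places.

When the supplier proposes, the retailer accepts any offer worth at least 0.98 times what the retailer would get by proposing next round; and vice versa.
This gives x = 300 − 0.98y and y = 300 − 0.47x, where x and y are each side's share when it proposes.
Hence (1 − 0.98·0.47)x = 300(1 − 0.98), i.e. 0.5394·x = 6.
x ≈ 11.1235; the retailer's share is 300 − x ≈ 288.8765.

288.88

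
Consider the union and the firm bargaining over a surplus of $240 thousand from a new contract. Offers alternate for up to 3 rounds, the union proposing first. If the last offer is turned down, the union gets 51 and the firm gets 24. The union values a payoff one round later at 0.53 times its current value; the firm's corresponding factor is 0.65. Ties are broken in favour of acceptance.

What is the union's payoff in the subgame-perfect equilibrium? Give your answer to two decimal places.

158.41

Work backward from the last round.
Round 3 (the union proposes): the firm gets 24 if talks fail, so the union offers 24 and keeps 216.
Round 2 (the firm proposes): the union can get 216 next round, worth 0.53 × 216 = 114.48 now; the firm offers that and keeps 125.52.
Round 1 (the union proposes): the firm can get 125.52 next round, worth 0.65 × 125.52 = 81.588 now; the union offers that and keeps 158.412.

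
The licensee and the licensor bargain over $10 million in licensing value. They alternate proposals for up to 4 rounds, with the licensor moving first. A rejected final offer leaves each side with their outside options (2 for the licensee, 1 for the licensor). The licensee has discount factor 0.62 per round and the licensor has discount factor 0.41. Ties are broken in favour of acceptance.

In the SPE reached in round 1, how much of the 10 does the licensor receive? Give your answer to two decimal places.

4.92

Solve by backward induction from round 4.
Round 4 (the licensee proposes): the licensor gets 1 if talks fail, so the licensee offers 1 and keeps 9.
Round 3 (the licensor proposes): the licensee can get 9 next round, worth 0.62 × 9 = 5.58 now, so the licensor offers 5.58, keeping 4.42.
Round 2 (the licensee proposes): the licensor can get 4.42 next round, worth 0.41 × 4.42 = 1.8122 now, so the licensee offers 1.8122, keeping 8.1878.
Round 1 (the licensor proposes): the licensee can get 8.1878 next round, worth 0.62 × 8.1878 = 5.076436 now, so the licensor offers 5.076436, keeping 4.923564.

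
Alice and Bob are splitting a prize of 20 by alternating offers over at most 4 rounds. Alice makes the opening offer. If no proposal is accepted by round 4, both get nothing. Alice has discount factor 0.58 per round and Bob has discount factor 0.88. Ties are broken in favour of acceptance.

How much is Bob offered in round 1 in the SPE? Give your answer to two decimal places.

Solve by backward induction from round 4.
Round 4 (Bob proposes): Alice will accept anything ≥ 0, so Bob offers 0 and keeps 20.
Round 3 (Alice proposes): Bob can get 20 next round, worth 0.88 × 20 = 17.6 now, so Alice offers 17.6, keeping 2.4.
Round 2 (Bob proposes): Alice can get 2.4 next round, worth 0.58 × 2.4 = 1.392 now, so Bob offers 1.392, keeping 18.608.
Round 1 (Alice proposes): Bob can get 18.608 next round, worth 0.88 × 18.608 = 16.37504 now, so Alice offers 16.37504, keeping 3.62496.

16.38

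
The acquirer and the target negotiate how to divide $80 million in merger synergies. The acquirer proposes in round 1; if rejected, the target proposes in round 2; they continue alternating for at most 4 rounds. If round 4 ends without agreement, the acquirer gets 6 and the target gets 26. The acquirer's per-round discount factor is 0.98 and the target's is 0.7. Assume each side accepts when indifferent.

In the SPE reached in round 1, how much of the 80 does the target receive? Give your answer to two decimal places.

36.65

Round 4 (the target proposes): the acquirer gets 6 if talks fail, so the target offers 6 and keeps 74.
Round 3 (the acquirer proposes): the target can get 74 next round, worth 0.7 × 74 = 51.8 now; the acquirer offers that and keeps 28.2.
Round 2 (the target proposes): the acquirer can get 28.2 next round, worth 0.98 × 28.2 = 27.636 now, so the target offers 27.636, keeping 52.364.
Round 1 (the acquirer proposes): the target can get 52.364 next round, worth 0.7 × 52.364 = 36.6548 now; the acquirer offers that and keeps 43.3452.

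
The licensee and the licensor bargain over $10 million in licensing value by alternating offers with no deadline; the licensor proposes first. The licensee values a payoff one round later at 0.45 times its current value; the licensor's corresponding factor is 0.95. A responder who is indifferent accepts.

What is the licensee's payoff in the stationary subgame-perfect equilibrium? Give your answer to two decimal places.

0.39

When the licensor proposes, the licensee accepts any offer worth at least 0.45 times what the licensee would get by proposing next round; and vice versa.
This gives x = 10 − 0.45y and y = 10 − 0.95x, where x and y are each side's share when it proposes.
Hence (1 − 0.45·0.95)x = 10(1 − 0.45), i.e. 0.5725·x = 5.5.
x ≈ 9.6070; the licensee's share is 10 − x ≈ 0.3930.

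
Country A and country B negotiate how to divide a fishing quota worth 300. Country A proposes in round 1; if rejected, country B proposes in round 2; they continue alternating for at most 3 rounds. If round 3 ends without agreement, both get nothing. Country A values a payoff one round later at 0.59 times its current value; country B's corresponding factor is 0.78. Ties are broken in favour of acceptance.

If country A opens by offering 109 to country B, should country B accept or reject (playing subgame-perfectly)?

Work out country B's continuation value if the offer is rejected.
Round 3 (country A proposes): rejection yields 0 for country B; country A offers 0 and keeps 300.
Round 2 (country B proposes): country A can get 300 next round, worth 0.59 × 300 = 177 now, so country B offers 177, keeping 123.
So by rejecting in round 1, country B gets 123 next round, worth 0.78 × 123 = 95.94 now.
Offer 109 ≥ 95.94, so country B accepts.

Accept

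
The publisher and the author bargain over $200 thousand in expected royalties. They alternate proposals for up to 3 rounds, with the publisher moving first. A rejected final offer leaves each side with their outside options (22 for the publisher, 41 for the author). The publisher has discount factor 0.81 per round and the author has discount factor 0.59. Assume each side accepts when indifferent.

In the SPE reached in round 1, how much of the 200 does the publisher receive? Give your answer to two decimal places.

157.99

Work backward from the last round.
Round 3 (the publisher proposes): the author gets 41 if talks fail, so the publisher offers 41 and keeps 159.
Round 2 (the author proposes): the publisher can get 159 next round, worth 0.81 × 159 = 128.79 now, so the author offers 128.79, keeping 71.21.
Round 1 (the publisher proposes): the author can get 71.21 next round, worth 0.59 × 71.21 = 42.0139 now; the publisher offers that and keeps 157.9861.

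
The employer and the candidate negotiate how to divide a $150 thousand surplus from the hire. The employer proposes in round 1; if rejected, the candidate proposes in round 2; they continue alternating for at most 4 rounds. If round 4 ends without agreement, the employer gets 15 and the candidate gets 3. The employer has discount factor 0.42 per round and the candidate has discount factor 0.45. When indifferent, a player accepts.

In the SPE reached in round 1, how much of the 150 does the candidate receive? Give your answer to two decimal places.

50.63

Round 4 (the candidate proposes): the employer gets 15 if talks fail, so the candidate offers 15 and keeps 135.
Round 3 (the employer proposes): the candidate can get 135 next round, worth 0.45 × 135 = 60.75 now. The employer offers 60.75 and keeps 150 − 60.75 = 89.25.
Round 2 (the candidate proposes): the employer can get 89.25 next round, worth 0.42 × 89.25 = 37.485 now; the candidate offers that and keeps 112.515.
Round 1 (the employer proposes): the candidate can get 112.515 next round, worth 0.45 × 112.515 = 50.63175 now, so the employer offers 50.63175, keeping 99.36825.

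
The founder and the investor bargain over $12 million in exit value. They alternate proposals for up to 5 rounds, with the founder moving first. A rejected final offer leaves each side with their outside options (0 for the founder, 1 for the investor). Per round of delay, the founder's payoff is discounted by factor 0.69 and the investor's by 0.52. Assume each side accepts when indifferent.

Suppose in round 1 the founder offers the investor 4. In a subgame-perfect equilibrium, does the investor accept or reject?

Accept

Work out the investor's continuation value if the offer is rejected.
Round 5 (the founder proposes): the investor gets 1 if talks fail, so the founder offers 1 and keeps 11.
Round 4 (the investor proposes): the founder can get 11 next round, worth 0.69 × 11 = 7.59 now; the investor offers that and keeps 4.41.
Round 3 (the founder proposes): the investor can get 4.41 next round, worth 0.52 × 4.41 = 2.2932 now; the founder offers that and keeps 9.7068.
Round 2 (the investor proposes): the founder can get 9.7068 next round, worth 0.69 × 9.7068 = 6.697692 now; the investor offers that and keeps 5.302308.
So by rejecting in round 1, the investor gets 5.302308 next round, worth 0.52 × 5.302308 = 2.75720016 now.
Offer 4 ≥ 2.75720016, so the investor accepts.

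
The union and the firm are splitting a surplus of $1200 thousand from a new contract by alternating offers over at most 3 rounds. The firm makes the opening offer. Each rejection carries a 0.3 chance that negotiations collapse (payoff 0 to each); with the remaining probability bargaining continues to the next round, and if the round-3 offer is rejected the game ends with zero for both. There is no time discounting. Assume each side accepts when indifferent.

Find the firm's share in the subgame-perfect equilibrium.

Round 3 (the firm proposes): the union will accept anything ≥ 0, so the firm offers 0 and keeps 1200.
Round 2 (the union proposes): rejecting gives the firm an expected 0.7 × 1200 = 840. The union offers 840 and keeps 1200 − 840 = 360.
Round 1 (the firm proposes): rejecting gives the union an expected 0.7 × 360 = 252. The firm offers 252 and keeps 1200 − 252 = 948.

948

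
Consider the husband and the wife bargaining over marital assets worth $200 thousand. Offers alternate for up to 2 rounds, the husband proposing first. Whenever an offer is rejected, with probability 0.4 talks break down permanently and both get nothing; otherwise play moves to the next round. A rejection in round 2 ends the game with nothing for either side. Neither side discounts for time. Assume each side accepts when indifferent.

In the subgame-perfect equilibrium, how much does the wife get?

120

Round 2 (the wife proposes): rejection yields 0 for the husband; the wife offers 0 and keeps 200.
Round 1 (the husband proposes): rejecting gives the wife an expected 0.6 × 200 = 120. The husband offers 120 and keeps 200 − 120 = 80.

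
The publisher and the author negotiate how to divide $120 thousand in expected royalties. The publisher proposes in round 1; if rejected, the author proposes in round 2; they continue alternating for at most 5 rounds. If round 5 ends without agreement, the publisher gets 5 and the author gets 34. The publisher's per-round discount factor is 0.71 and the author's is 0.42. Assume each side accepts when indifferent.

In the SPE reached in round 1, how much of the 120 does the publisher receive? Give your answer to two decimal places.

98.00

Solve by backward induction from round 5.
Round 5 (the publisher proposes): the author gets 34 if talks fail, so the publisher offers 34 and keeps 86.
Round 4 (the author proposes): the publisher can get 86 next round, worth 0.71 × 86 = 61.06 now. The author offers 61.06 and keeps 120 − 61.06 = 58.94.
Round 3 (the publisher proposes): the author can get 58.94 next round, worth 0.42 × 58.94 = 24.7548 now, so the publisher offers 24.7548, keeping 95.2452.
Round 2 (the author proposes): the publisher can get 95.2452 next round, worth 0.71 × 95.2452 = 67.624092 now; the author offers that and keeps 52.375908.
Round 1 (the publisher proposes): the author can get 52.375908 next round, worth 0.42 × 52.375908 = 21.99788136 now; the publisher offers that and keeps 98.00211864.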